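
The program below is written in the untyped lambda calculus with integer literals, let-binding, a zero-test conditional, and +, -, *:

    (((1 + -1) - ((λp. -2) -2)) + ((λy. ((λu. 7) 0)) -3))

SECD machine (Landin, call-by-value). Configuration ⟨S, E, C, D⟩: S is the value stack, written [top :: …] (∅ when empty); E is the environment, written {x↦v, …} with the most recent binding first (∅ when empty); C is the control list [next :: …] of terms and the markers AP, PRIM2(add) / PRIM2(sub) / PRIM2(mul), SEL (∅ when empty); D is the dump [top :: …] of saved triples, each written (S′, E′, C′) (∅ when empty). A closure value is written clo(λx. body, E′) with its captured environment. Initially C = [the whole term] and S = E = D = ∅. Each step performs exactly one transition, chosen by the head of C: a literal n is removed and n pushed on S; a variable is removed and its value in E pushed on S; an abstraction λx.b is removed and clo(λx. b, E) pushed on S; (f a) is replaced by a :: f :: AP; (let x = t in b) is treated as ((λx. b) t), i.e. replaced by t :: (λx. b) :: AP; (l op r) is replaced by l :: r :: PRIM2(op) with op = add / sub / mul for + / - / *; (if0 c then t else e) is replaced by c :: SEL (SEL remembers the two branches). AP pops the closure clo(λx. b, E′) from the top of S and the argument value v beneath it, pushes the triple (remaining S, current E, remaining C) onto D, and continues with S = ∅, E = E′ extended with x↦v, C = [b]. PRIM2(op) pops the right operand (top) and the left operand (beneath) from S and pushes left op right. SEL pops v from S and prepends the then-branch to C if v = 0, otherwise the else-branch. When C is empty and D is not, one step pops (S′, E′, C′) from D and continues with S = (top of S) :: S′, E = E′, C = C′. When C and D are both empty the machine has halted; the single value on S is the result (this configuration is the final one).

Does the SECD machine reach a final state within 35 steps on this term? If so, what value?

Answer: 9

Machine steps:
t=0: <S=∅, E=∅, C=[(((1 + -1) - ((λp. -2) -2)) + ((λy. ((λu. 7) 0)) -3))], D=∅>
t=1: <S=∅, E=∅, C=[((1 + -1) - ((λp. -2) -2)) :: ((λy. ((λu. 7) 0)) -3) :: PRIM2(add)], D=∅>
t=2: <S=∅, E=∅, C=[(1 + -1) :: ((λp. -2) -2) :: PRIM2(sub) :: ((λy. ((λu. 7) 0)) -3) :: PRIM2(add)], D=∅>
t=3: <S=∅, E=∅, C=[1 :: -1 :: PRIM2(add) :: ((λp. -2) -2) :: PRIM2(sub) :: ((λy. ((λu. 7) 0)) -3) :: PRIM2(add)], D=∅>
t=4: <S=[1], E=∅, C=[-1 :: PRIM2(add) :: ((λp. -2) -2) :: PRIM2(sub) :: ((λy. ((λu. 7) 0)) -3) :: PRIM2(add)], D=∅>
t=5: <S=[-1 :: 1], E=∅, C=[PRIM2(add) :: ((λp. -2) -2) :: PRIM2(sub) :: ((λy. ((λu. 7) 0)) -3) :: PRIM2(add)], D=∅>
t=6: <S=[0], E=∅, C=[((λp. -2) -2) :: PRIM2(sub) :: ((λy. ((λu. 7) 0)) -3) :: PRIM2(add)], D=∅>
t=7: <S=[0], E=∅, C=[-2 :: (λp. -2) :: AP :: PRIM2(sub) :: ((λy. ((λu. 7) 0)) -3) :: PRIM2(add)], D=∅>
t=8: <S=[-2 :: 0], E=∅, C=[(λp. -2) :: AP :: PRIM2(sub) :: ((λy. ((λu. 7) 0)) -3) :: PRIM2(add)], D=∅>
t=9: <S=[clo(λp. -2, ∅) :: -2 :: 0], E=∅, C=[AP :: PRIM2(sub) :: ((λy. ((λu. 7) 0)) -3) :: PRIM2(add)], D=∅>
t=10: <S=∅, E={p↦-2}, C=[-2], D=[([0], ∅, [PRIM2(sub) :: ((λy. ((λu. 7) 0)) -3) :: PRIM2(add)])]>
t=11: <S=[-2], E={p↦-2}, C=∅, D=[([0], ∅, [PRIM2(sub) :: ((λy. ((λu. 7) 0)) -3) :: PRIM2(add)])]>
t=12: <S=[-2 :: 0], E=∅, C=[PRIM2(sub) :: ((λy. ((λu. 7) 0)) -3) :: PRIM2(add)], D=∅>
t=13: <S=[2], E=∅, C=[((λy. ((λu. 7) 0)) -3) :: PRIM2(add)], D=∅>
t=14: <S=[2], E=∅, C=[-3 :: (λy. ((λu. 7) 0)) :: AP :: PRIM2(add)], D=∅>
t=15: <S=[-3 :: 2], E=∅, C=[(λy. ((λu. 7) 0)) :: AP :: PRIM2(add)], D=∅>
t=16: <S=[clo(λy. ((λu. 7) 0), ∅) :: -3 :: 2], E=∅, C=[AP :: PRIM2(add)], D=∅>
t=17: <S=∅, E={y↦-3}, C=[((λu. 7) 0)], D=[([2], ∅, [PRIM2(add)])]>
t=18: <S=∅, E={y↦-3}, C=[0 :: (λu. 7) :: AP], D=[([2], ∅, [PRIM2(add)])]>
t=19: <S=[0], E={y↦-3}, C=[(λu. 7) :: AP], D=[([2], ∅, [PRIM2(add)])]>
t=20: <S=[clo(λu. 7, {y↦-3}) :: 0], E={y↦-3}, C=[AP], D=[([2], ∅, [PRIM2(add)])]>
t=21: <S=∅, E={u↦0, y↦-3}, C=[7], D=[(∅, {y↦-3}, ∅) :: ([2], ∅, [PRIM2(add)])]>
t=22: <S=[7], E={u↦0, y↦-3}, C=∅, D=[(∅, {y↦-3}, ∅) :: ([2], ∅, [PRIM2(add)])]>
t=23: <S=[7], E={y↦-3}, C=∅, D=[([2], ∅, [PRIM2(add)])]>
t=24: <S=[7 :: 2], E=∅, C=[PRIM2(add)], D=∅>
t=25: <S=[9], E=∅, C=∅, D=∅>
→ final value 9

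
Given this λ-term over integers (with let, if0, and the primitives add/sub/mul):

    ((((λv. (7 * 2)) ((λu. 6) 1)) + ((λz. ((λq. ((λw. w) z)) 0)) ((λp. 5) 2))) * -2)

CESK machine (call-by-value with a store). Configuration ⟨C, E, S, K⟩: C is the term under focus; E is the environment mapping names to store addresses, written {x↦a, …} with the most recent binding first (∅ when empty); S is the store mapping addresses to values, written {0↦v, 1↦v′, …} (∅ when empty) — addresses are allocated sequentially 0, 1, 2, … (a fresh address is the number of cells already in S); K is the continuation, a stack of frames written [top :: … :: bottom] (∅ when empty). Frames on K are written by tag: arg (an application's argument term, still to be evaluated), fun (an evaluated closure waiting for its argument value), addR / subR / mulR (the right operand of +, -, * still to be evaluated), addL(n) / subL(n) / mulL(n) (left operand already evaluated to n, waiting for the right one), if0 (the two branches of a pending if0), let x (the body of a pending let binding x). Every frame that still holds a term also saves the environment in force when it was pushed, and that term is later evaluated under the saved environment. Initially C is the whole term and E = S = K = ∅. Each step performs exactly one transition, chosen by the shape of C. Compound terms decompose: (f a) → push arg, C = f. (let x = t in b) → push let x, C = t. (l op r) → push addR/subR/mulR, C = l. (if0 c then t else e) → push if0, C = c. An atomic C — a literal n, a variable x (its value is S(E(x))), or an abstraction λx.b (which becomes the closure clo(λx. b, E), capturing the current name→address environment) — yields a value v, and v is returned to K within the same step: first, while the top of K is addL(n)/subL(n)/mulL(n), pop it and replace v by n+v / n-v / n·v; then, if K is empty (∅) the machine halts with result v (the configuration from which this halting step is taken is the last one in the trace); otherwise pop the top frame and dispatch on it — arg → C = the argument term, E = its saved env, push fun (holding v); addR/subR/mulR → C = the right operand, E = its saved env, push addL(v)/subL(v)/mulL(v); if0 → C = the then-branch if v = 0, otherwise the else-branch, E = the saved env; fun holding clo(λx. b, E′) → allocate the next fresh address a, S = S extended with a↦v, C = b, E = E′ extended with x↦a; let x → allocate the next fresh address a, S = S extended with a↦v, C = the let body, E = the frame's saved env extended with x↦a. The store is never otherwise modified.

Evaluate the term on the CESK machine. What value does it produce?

step 0: <C=((((λv. (7 * 2)) ((λu. 6) 1)) + ((λz. ((λq. ((λw. w) z)) 0)) ((λp. 5) 2))) * -2), E=∅, S=∅, K=∅>
step 1: <C=(((λv. (7 * 2)) ((λu. 6) 1)) + ((λz. ((λq. ((λw. w) z)) 0)) ((λp. 5) 2))), E=∅, S=∅, K=[mulR]>
step 2: <C=((λv. (7 * 2)) ((λu. 6) 1)), E=∅, S=∅, K=[addR :: mulR]>
step 3: <C=(λv. (7 * 2)), E=∅, S=∅, K=[arg :: addR :: mulR]>
step 4: <C=((λu. 6) 1), E=∅, S=∅, K=[fun :: addR :: mulR]>
step 5: <C=(λu. 6), E=∅, S=∅, K=[arg :: fun :: addR :: mulR]>
step 6: <C=1, E=∅, S=∅, K=[fun :: fun :: addR :: mulR]>
step 7: <C=6, E={u↦0}, S={0↦1}, K=[fun :: addR :: mulR]>
step 8: <C=(7 * 2), E={v↦1}, S={0↦1, 1↦6}, K=[addR :: mulR]>
step 9: <C=7, E={v↦1}, S={0↦1, 1↦6}, K=[mulR :: addR :: mulR]>
step 10: <C=2, E={v↦1}, S={0↦1, 1↦6}, K=[mulL(7) :: addR :: mulR]>
step 11: <C=((λz. ((λq. ((λw. w) z)) 0)) ((λp. 5) 2)), E=∅, S={0↦1, 1↦6}, K=[addL(14) :: mulR]>
step 12: <C=(λz. ((λq. ((λw. w) z)) 0)), E=∅, S={0↦1, 1↦6}, K=[arg :: addL(14) :: mulR]>
step 13: <C=((λp. 5) 2), E=∅, S={0↦1, 1↦6}, K=[fun :: addL(14) :: mulR]>
step 14: <C=(λp. 5), E=∅, S={0↦1, 1↦6}, K=[arg :: fun :: addL(14) :: mulR]>
step 15: <C=2, E=∅, S={0↦1, 1↦6}, K=[fun :: fun :: addL(14) :: mulR]>
step 16: <C=5, E={p↦2}, S={0↦1, 1↦6, 2↦2}, K=[fun :: addL(14) :: mulR]>
step 17: <C=((λq. ((λw. w) z)) 0), E={z↦3}, S={0↦1, 1↦6, 2↦2, 3↦5}, K=[addL(14) :: mulR]>
step 18: <C=(λq. ((λw. w) z)), E={z↦3}, S={0↦1, 1↦6, 2↦2, 3↦5}, K=[arg :: addL(14) :: mulR]>
step 19: <C=0, E={z↦3}, S={0↦1, 1↦6, 2↦2, 3↦5}, K=[fun :: addL(14) :: mulR]>
step 20: <C=((λw. w) z), E={q↦4, z↦3}, S={0↦1, 1↦6, 2↦2, 3↦5, 4↦0}, K=[addL(14) :: mulR]>
step 21: <C=(λw. w), E={q↦4, z↦3}, S={0↦1, 1↦6, 2↦2, 3↦5, 4↦0}, K=[arg :: addL(14) :: mulR]>
step 22: <C=z, E={q↦4, z↦3}, S={0↦1, 1↦6, 2↦2, 3↦5, 4↦0}, K=[fun :: addL(14) :: mulR]>
step 23: <C=w, E={w↦5, q↦4, z↦3}, S={0↦1, 1↦6, 2↦2, 3↦5, 4↦0, 5↦5}, K=[addL(14) :: mulR]>
step 24: <C=-2, E=∅, S={0↦1, 1↦6, 2↦2, 3↦5, 4↦0, 5↦5}, K=[mulL(19)]>
→ final value -38

Answer: -38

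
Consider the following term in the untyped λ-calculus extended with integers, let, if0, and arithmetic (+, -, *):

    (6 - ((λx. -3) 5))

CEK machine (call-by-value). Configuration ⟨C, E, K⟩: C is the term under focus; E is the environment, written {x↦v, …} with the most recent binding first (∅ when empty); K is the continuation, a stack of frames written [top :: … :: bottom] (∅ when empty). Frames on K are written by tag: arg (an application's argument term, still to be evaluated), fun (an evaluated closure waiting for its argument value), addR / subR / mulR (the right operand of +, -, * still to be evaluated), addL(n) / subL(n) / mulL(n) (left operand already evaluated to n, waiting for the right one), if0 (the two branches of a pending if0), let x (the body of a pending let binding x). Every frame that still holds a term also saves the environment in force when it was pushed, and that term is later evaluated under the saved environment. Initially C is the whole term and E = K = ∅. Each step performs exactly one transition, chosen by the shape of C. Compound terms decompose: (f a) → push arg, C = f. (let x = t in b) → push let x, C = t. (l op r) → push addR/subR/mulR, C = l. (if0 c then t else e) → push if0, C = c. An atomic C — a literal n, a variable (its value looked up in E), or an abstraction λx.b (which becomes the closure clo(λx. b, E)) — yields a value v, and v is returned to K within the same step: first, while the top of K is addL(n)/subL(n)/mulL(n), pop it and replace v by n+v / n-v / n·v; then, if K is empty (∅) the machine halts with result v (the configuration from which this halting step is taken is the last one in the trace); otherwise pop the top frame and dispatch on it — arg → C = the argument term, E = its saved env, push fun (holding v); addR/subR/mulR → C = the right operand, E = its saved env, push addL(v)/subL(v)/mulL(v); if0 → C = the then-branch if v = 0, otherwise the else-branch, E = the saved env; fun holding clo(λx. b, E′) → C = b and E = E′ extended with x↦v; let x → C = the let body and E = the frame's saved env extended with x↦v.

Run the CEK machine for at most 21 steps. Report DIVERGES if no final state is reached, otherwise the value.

Answer: 9

Execution trace:
[0] ⟨C=(6 - ((λx. -3) 5)); E=∅; K=∅⟩
[1] ⟨C=6; E=∅; K=[subR]⟩
[2] ⟨C=((λx. -3) 5); E=∅; K=[subL(6)]⟩
[3] ⟨C=(λx. -3); E=∅; K=[arg :: subL(6)]⟩
[4] ⟨C=5; E=∅; K=[fun :: subL(6)]⟩
[5] ⟨C=-3; E={x↦5}; K=[subL(6)]⟩
→ final value 9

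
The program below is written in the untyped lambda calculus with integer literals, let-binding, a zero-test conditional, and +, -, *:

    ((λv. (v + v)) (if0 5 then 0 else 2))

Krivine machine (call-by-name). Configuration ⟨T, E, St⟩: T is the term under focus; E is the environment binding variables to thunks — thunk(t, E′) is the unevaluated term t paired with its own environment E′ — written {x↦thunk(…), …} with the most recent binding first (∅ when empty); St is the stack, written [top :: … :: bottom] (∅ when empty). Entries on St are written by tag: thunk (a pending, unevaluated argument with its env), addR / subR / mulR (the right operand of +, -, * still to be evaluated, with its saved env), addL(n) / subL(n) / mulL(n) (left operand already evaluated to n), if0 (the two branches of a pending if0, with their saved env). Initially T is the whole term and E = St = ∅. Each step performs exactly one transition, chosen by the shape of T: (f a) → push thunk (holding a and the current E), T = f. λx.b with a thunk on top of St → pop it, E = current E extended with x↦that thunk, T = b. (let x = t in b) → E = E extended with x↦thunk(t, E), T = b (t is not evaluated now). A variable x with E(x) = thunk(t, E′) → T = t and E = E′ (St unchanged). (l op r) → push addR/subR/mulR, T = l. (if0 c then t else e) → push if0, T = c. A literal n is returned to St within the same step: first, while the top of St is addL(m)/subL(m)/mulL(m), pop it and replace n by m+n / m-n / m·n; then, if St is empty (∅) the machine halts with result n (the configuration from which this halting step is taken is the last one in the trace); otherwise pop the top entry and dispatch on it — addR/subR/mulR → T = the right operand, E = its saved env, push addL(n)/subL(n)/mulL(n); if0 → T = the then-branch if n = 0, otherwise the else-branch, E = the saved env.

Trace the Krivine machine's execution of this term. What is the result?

step 0: [T=((λv. (v + v)) (if0 5 then 0 else 2)) | E=∅ | St=∅]
step 1: [T=(λv. (v + v)) | E=∅ | St=[thunk]]
step 2: [T=(v + v) | E={v↦thunk((if0 5 then 0 else 2), ∅)} | St=∅]
step 3: [T=v | E={v↦thunk((if0 5 then 0 else 2), ∅)} | St=[addR]]
step 4: [T=(if0 5 then 0 else 2) | E=∅ | St=[addR]]
step 5: [T=5 | E=∅ | St=[if0 :: addR]]
step 6: [T=2 | E=∅ | St=[addR]]
step 7: [T=v | E={v↦thunk((if0 5 then 0 else 2), ∅)} | St=[addL(2)]]
step 8: [T=(if0 5 then 0 else 2) | E=∅ | St=[addL(2)]]
step 9: [T=5 | E=∅ | St=[if0 :: addL(2)]]
step 10: [T=2 | E=∅ | St=[addL(2)]]
→ final value 4

Answer: 4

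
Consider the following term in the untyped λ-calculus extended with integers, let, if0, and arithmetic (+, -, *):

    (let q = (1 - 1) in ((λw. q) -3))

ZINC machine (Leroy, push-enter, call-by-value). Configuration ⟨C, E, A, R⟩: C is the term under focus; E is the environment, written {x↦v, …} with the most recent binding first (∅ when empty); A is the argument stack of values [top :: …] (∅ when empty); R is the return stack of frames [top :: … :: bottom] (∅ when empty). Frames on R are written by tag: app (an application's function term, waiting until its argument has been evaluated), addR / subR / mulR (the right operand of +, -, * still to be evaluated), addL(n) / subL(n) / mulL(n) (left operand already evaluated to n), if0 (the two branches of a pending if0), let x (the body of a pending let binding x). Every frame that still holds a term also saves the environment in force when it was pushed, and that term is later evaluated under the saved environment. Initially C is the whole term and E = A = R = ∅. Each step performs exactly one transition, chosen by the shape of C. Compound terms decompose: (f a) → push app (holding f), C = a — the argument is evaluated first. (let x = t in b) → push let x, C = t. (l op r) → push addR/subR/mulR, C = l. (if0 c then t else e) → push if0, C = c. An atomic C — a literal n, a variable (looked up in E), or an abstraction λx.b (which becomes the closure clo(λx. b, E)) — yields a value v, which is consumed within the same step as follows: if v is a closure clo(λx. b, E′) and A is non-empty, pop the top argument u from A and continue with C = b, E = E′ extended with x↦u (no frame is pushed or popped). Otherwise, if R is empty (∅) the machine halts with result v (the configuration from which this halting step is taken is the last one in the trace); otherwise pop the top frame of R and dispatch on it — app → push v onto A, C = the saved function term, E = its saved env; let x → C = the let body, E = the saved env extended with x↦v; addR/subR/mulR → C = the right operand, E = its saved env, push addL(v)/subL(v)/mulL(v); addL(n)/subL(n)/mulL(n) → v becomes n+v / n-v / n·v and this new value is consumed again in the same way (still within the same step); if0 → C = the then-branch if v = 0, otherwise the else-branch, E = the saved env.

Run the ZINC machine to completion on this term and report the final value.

Answer: 0

Execution trace:
t=0: <C=(let q = (1 - 1) in ((λw. q) -3)), E=∅, A=∅, R=∅>
t=1: <C=(1 - 1), E=∅, A=∅, R=[let q]>
t=2: <C=1, E=∅, A=∅, R=[subR :: let q]>
t=3: <C=1, E=∅, A=∅, R=[subL(1) :: let q]>
t=4: <C=((λw. q) -3), E={q↦0}, A=∅, R=∅>
t=5: <C=-3, E={q↦0}, A=∅, R=[app]>
t=6: <C=(λw. q), E={q↦0}, A=[-3], R=∅>
t=7: <C=q, E={w↦-3, q↦0}, A=∅, R=∅>
→ final value 0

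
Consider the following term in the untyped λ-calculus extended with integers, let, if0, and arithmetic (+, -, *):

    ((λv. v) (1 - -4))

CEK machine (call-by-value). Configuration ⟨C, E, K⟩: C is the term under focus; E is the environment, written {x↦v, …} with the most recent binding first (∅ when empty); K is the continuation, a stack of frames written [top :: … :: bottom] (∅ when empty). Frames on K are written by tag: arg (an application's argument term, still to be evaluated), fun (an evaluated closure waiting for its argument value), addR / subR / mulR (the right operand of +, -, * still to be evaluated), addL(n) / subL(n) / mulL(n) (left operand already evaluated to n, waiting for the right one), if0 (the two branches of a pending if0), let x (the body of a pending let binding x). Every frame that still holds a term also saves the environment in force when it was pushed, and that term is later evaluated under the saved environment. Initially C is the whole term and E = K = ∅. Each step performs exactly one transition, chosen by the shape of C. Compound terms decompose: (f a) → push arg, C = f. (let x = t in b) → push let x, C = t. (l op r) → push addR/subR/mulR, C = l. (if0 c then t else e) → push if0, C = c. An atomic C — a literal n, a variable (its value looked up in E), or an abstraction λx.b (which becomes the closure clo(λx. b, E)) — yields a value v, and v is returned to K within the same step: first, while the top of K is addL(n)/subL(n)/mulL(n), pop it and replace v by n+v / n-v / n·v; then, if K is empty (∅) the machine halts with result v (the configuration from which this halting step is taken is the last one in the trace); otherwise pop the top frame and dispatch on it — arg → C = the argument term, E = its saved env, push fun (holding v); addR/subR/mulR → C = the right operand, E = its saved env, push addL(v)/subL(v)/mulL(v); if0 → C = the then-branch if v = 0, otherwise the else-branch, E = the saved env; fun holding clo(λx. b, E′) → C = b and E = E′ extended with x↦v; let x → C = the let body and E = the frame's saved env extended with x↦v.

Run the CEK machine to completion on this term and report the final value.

Answer: 5

Machine steps:
step 0: <C=((λv. v) (1 - -4)), E=∅, K=∅>
step 1: <C=(λv. v), E=∅, K=[arg]>
step 2: <C=(1 - -4), E=∅, K=[fun]>
step 3: <C=1, E=∅, K=[subR :: fun]>
step 4: <C=-4, E=∅, K=[subL(1) :: fun]>
step 5: <C=v, E={v↦5}, K=∅>
→ final value 5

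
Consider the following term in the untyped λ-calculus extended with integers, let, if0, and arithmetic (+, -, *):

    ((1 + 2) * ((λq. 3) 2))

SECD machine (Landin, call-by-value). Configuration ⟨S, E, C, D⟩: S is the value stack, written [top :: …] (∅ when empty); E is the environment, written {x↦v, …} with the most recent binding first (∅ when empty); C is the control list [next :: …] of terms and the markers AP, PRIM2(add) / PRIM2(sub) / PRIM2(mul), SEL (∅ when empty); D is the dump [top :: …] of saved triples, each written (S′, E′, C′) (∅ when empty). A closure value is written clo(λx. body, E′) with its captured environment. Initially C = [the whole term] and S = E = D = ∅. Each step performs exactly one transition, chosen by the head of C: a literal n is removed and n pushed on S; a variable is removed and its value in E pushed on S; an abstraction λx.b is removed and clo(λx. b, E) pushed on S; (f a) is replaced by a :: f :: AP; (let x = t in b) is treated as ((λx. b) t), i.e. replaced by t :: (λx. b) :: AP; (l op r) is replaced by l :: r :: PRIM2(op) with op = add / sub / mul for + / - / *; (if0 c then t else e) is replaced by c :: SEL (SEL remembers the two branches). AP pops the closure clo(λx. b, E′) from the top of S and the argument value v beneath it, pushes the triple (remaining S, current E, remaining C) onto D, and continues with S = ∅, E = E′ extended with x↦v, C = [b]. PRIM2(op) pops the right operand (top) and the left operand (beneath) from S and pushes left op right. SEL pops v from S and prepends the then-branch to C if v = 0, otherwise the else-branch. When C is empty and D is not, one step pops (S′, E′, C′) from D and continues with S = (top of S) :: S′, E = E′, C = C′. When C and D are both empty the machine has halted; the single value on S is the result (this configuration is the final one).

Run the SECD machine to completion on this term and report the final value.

[0] ⟨S=∅; E=∅; C=[((1 + 2) * ((λq. 3) 2))]; D=∅⟩
[1] ⟨S=∅; E=∅; C=[(1 + 2) :: ((λq. 3) 2) :: PRIM2(mul)]; D=∅⟩
[2] ⟨S=∅; E=∅; C=[1 :: 2 :: PRIM2(add) :: ((λq. 3) 2) :: PRIM2(mul)]; D=∅⟩
[3] ⟨S=[1]; E=∅; C=[2 :: PRIM2(add) :: ((λq. 3) 2) :: PRIM2(mul)]; D=∅⟩
[4] ⟨S=[2 :: 1]; E=∅; C=[PRIM2(add) :: ((λq. 3) 2) :: PRIM2(mul)]; D=∅⟩
[5] ⟨S=[3]; E=∅; C=[((λq. 3) 2) :: PRIM2(mul)]; D=∅⟩
[6] ⟨S=[3]; E=∅; C=[2 :: (λq. 3) :: AP :: PRIM2(mul)]; D=∅⟩
[7] ⟨S=[2 :: 3]; E=∅; C=[(λq. 3) :: AP :: PRIM2(mul)]; D=∅⟩
[8] ⟨S=[clo(λq. 3, ∅) :: 2 :: 3]; E=∅; C=[AP :: PRIM2(mul)]; D=∅⟩
[9] ⟨S=∅; E={q↦2}; C=[3]; D=[([3], ∅, [PRIM2(mul)])]⟩
[10] ⟨S=[3]; E={q↦2}; C=∅; D=[([3], ∅, [PRIM2(mul)])]⟩
[11] ⟨S=[3 :: 3]; E=∅; C=[PRIM2(mul)]; D=∅⟩
[12] ⟨S=[9]; E=∅; C=∅; D=∅⟩
→ final value 9

Answer: 9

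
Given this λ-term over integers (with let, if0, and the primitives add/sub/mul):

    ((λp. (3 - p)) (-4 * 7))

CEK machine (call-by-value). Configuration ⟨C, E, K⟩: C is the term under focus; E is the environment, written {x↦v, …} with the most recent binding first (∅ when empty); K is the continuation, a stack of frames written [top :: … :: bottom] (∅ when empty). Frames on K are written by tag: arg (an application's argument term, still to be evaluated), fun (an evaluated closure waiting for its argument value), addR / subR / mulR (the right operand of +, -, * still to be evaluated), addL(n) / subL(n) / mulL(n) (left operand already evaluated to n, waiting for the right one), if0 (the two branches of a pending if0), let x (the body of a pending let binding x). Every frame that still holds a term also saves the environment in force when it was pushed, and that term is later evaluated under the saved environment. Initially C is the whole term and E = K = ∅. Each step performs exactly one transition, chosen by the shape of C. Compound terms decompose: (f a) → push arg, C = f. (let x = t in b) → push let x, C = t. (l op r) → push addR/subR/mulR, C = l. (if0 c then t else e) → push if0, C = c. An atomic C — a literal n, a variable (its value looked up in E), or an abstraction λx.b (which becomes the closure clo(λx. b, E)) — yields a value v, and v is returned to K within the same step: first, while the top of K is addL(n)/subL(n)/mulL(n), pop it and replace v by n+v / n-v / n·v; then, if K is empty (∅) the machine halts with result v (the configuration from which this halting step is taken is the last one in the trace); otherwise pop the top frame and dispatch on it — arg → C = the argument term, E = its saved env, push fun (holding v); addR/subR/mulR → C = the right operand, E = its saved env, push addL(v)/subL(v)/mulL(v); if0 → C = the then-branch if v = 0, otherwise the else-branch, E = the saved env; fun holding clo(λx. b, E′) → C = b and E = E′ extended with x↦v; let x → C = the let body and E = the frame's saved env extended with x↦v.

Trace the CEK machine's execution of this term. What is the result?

Answer: 31

Execution trace:
[0] [C=((λp. (3 - p)) (-4 * 7)) | E=∅ | K=∅]
[1] [C=(λp. (3 - p)) | E=∅ | K=[arg]]
[2] [C=(-4 * 7) | E=∅ | K=[fun]]
[3] [C=-4 | E=∅ | K=[mulR :: fun]]
[4] [C=7 | E=∅ | K=[mulL(-4) :: fun]]
[5] [C=(3 - p) | E={p↦-28} | K=∅]
[6] [C=3 | E={p↦-28} | K=[subR]]
[7] [C=p | E={p↦-28} | K=[subL(3)]]
→ final value 31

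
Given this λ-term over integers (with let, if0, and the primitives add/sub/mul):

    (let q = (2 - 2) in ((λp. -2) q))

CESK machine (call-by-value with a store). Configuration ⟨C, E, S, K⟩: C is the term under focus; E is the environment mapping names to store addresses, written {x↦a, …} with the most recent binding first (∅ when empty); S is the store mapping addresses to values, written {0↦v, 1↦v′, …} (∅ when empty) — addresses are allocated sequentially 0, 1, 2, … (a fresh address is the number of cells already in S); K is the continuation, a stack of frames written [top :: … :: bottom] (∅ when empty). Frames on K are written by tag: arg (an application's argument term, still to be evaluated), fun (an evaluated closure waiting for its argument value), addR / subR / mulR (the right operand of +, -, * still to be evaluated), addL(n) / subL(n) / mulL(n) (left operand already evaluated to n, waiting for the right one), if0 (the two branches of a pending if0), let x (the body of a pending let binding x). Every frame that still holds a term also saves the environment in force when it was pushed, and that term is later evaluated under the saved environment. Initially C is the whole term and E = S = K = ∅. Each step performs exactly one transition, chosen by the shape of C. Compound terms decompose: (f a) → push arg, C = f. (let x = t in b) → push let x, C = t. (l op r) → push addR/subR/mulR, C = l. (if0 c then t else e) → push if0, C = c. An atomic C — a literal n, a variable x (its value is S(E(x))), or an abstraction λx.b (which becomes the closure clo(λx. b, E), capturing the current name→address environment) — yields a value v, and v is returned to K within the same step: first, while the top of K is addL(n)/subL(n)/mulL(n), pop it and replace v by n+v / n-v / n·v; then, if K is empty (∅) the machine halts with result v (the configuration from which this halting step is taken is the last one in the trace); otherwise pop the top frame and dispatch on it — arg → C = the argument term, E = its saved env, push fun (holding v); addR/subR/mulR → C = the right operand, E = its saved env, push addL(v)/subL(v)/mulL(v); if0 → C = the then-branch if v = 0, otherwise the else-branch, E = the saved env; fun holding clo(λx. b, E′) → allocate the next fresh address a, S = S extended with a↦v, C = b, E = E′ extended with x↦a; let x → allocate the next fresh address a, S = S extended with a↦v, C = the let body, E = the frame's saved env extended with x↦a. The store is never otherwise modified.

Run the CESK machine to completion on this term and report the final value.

Answer: -2

Execution trace:
step 0: <C=(let q = (2 - 2) in ((λp. -2) q)), E=∅, S=∅, K=∅>
step 1: <C=(2 - 2), E=∅, S=∅, K=[let q]>
step 2: <C=2, E=∅, S=∅, K=[subR :: let q]>
step 3: <C=2, E=∅, S=∅, K=[subL(2) :: let q]>
step 4: <C=((λp. -2) q), E={q↦0}, S={0↦0}, K=∅>
step 5: <C=(λp. -2), E={q↦0}, S={0↦0}, K=[arg]>
step 6: <C=q, E={q↦0}, S={0↦0}, K=[fun]>
step 7: <C=-2, E={p↦1, q↦0}, S={0↦0, 1↦0}, K=∅>
→ final value -2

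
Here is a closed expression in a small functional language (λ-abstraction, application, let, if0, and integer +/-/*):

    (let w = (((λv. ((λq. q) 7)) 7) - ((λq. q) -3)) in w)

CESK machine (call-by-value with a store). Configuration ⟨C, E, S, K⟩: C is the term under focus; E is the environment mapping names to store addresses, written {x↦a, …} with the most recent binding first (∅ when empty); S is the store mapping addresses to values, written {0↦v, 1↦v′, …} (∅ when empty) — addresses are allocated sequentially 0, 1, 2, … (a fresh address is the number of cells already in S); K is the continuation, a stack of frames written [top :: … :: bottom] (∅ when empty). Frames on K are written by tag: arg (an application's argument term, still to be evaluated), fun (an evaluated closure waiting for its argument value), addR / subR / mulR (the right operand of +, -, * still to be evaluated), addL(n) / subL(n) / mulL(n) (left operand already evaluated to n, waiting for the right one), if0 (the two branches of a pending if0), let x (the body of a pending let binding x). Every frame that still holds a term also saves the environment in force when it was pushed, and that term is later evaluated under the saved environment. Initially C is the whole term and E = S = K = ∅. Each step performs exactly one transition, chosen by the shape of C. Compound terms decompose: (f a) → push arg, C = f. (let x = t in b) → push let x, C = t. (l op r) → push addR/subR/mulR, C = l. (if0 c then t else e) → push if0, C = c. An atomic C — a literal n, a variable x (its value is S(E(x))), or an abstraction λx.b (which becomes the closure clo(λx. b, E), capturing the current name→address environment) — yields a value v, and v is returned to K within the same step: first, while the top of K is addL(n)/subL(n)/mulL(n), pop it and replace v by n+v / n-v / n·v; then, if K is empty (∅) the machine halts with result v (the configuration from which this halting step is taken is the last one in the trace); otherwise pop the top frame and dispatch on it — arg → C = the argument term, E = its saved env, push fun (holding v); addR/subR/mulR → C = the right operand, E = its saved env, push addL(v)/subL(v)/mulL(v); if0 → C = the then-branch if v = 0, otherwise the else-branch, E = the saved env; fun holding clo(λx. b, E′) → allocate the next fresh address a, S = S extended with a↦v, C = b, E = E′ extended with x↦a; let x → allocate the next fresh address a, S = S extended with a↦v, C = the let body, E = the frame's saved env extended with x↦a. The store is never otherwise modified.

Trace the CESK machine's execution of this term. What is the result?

Answer: 10

Execution trace:
t=0: ⟨C=(let w = (((λv. ((λq. q) 7)) 7) - ((λq. q) -3)) in w); E=∅; S=∅; K=∅⟩
t=1: ⟨C=(((λv. ((λq. q) 7)) 7) - ((λq. q) -3)); E=∅; S=∅; K=[let w]⟩
t=2: ⟨C=((λv. ((λq. q) 7)) 7); E=∅; S=∅; K=[subR :: let w]⟩
t=3: ⟨C=(λv. ((λq. q) 7)); E=∅; S=∅; K=[arg :: subR :: let w]⟩
t=4: ⟨C=7; E=∅; S=∅; K=[fun :: subR :: let w]⟩
t=5: ⟨C=((λq. q) 7); E={v↦0}; S={0↦7}; K=[subR :: let w]⟩
t=6: ⟨C=(λq. q); E={v↦0}; S={0↦7}; K=[arg :: subR :: let w]⟩
t=7: ⟨C=7; E={v↦0}; S={0↦7}; K=[fun :: subR :: let w]⟩
t=8: ⟨C=q; E={q↦1, v↦0}; S={0↦7, 1↦7}; K=[subR :: let w]⟩
t=9: ⟨C=((λq. q) -3); E=∅; S={0↦7, 1↦7}; K=[subL(7) :: let w]⟩
t=10: ⟨C=(λq. q); E=∅; S={0↦7, 1↦7}; K=[arg :: subL(7) :: let w]⟩
t=11: ⟨C=-3; E=∅; S={0↦7, 1↦7}; K=[fun :: subL(7) :: let w]⟩
t=12: ⟨C=q; E={q↦2}; S={0↦7, 1↦7, 2↦-3}; K=[subL(7) :: let w]⟩
t=13: ⟨C=w; E={w↦3}; S={0↦7, 1↦7, 2↦-3, 3↦10}; K=∅⟩
→ final value 10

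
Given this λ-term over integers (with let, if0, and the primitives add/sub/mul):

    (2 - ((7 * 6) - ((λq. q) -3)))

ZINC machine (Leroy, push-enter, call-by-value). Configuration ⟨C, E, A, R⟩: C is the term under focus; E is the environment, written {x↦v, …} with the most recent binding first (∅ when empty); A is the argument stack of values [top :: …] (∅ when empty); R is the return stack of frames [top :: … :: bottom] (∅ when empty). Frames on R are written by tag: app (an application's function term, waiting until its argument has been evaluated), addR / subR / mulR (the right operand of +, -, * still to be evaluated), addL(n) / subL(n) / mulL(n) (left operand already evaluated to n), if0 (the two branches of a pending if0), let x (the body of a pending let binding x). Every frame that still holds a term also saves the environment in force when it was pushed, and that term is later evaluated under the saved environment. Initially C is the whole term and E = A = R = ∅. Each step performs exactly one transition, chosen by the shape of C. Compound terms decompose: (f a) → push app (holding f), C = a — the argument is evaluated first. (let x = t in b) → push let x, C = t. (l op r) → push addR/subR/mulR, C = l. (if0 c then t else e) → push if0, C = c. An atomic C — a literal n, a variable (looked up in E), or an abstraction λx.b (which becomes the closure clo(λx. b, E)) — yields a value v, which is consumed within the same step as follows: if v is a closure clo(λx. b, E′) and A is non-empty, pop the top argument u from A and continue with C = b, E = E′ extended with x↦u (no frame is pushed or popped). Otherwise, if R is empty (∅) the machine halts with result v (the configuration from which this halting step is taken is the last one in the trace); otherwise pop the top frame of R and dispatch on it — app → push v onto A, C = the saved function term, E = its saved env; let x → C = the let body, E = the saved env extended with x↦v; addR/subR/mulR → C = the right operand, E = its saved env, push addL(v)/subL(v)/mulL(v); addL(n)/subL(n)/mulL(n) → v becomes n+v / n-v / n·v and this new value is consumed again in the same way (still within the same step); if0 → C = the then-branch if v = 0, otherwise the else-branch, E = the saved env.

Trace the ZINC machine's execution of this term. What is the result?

Answer: -43

Derivation:
step 0: <C=(2 - ((7 * 6) - ((λq. q) -3))), E=∅, A=∅, R=∅>
step 1: <C=2, E=∅, A=∅, R=[subR]>
step 2: <C=((7 * 6) - ((λq. q) -3)), E=∅, A=∅, R=[subL(2)]>
step 3: <C=(7 * 6), E=∅, A=∅, R=[subR :: subL(2)]>
step 4: <C=7, E=∅, A=∅, R=[mulR :: subR :: subL(2)]>
step 5: <C=6, E=∅, A=∅, R=[mulL(7) :: subR :: subL(2)]>
step 6: <C=((λq. q) -3), E=∅, A=∅, R=[subL(42) :: subL(2)]>
step 7: <C=-3, E=∅, A=∅, R=[app :: subL(42) :: subL(2)]>
step 8: <C=(λq. q), E=∅, A=[-3], R=[subL(42) :: subL(2)]>
step 9: <C=q, E={q↦-3}, A=∅, R=[subL(42) :: subL(2)]>
→ final value -43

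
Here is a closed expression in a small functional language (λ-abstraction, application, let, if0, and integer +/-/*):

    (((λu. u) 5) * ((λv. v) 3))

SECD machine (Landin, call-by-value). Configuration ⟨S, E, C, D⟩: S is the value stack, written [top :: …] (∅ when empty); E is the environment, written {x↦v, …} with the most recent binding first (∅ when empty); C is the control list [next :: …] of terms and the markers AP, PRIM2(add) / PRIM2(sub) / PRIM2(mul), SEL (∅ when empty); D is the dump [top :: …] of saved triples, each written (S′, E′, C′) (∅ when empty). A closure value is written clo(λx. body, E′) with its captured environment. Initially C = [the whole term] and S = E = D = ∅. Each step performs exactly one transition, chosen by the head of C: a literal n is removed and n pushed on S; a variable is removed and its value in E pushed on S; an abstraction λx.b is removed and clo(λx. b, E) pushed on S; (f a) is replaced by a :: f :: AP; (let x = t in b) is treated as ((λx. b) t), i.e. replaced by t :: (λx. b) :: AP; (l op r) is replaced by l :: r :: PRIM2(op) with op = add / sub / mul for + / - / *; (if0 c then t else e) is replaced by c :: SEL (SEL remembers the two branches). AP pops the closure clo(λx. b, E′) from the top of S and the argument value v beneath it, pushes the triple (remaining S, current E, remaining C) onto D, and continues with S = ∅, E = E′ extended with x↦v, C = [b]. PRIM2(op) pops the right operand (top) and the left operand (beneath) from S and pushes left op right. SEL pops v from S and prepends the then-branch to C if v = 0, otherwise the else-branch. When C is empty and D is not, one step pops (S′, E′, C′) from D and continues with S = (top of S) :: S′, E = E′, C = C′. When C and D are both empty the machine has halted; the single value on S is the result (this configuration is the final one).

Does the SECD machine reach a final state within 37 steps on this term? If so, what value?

Answer: 15

Execution trace:
[0] [S=∅ | E=∅ | C=[(((λu. u) 5) * ((λv. v) 3))] | D=∅]
[1] [S=∅ | E=∅ | C=[((λu. u) 5) :: ((λv. v) 3) :: PRIM2(mul)] | D=∅]
[2] [S=∅ | E=∅ | C=[5 :: (λu. u) :: AP :: ((λv. v) 3) :: PRIM2(mul)] | D=∅]
[3] [S=[5] | E=∅ | C=[(λu. u) :: AP :: ((λv. v) 3) :: PRIM2(mul)] | D=∅]
[4] [S=[clo(λu. u, ∅) :: 5] | E=∅ | C=[AP :: ((λv. v) 3) :: PRIM2(mul)] | D=∅]
[5] [S=∅ | E={u↦5} | C=[u] | D=[(∅, ∅, [((λv. v) 3) :: PRIM2(mul)])]]
[6] [S=[5] | E={u↦5} | C=∅ | D=[(∅, ∅, [((λv. v) 3) :: PRIM2(mul)])]]
[7] [S=[5] | E=∅ | C=[((λv. v) 3) :: PRIM2(mul)] | D=∅]
[8] [S=[5] | E=∅ | C=[3 :: (λv. v) :: AP :: PRIM2(mul)] | D=∅]
[9] [S=[3 :: 5] | E=∅ | C=[(λv. v) :: AP :: PRIM2(mul)] | D=∅]
[10] [S=[clo(λv. v, ∅) :: 3 :: 5] | E=∅ | C=[AP :: PRIM2(mul)] | D=∅]
[11] [S=∅ | E={v↦3} | C=[v] | D=[([5], ∅, [PRIM2(mul)])]]
[12] [S=[3] | E={v↦3} | C=∅ | D=[([5], ∅, [PRIM2(mul)])]]
[13] [S=[3 :: 5] | E=∅ | C=[PRIM2(mul)] | D=∅]
[14] [S=[15] | E=∅ | C=∅ | D=∅]
→ final value 15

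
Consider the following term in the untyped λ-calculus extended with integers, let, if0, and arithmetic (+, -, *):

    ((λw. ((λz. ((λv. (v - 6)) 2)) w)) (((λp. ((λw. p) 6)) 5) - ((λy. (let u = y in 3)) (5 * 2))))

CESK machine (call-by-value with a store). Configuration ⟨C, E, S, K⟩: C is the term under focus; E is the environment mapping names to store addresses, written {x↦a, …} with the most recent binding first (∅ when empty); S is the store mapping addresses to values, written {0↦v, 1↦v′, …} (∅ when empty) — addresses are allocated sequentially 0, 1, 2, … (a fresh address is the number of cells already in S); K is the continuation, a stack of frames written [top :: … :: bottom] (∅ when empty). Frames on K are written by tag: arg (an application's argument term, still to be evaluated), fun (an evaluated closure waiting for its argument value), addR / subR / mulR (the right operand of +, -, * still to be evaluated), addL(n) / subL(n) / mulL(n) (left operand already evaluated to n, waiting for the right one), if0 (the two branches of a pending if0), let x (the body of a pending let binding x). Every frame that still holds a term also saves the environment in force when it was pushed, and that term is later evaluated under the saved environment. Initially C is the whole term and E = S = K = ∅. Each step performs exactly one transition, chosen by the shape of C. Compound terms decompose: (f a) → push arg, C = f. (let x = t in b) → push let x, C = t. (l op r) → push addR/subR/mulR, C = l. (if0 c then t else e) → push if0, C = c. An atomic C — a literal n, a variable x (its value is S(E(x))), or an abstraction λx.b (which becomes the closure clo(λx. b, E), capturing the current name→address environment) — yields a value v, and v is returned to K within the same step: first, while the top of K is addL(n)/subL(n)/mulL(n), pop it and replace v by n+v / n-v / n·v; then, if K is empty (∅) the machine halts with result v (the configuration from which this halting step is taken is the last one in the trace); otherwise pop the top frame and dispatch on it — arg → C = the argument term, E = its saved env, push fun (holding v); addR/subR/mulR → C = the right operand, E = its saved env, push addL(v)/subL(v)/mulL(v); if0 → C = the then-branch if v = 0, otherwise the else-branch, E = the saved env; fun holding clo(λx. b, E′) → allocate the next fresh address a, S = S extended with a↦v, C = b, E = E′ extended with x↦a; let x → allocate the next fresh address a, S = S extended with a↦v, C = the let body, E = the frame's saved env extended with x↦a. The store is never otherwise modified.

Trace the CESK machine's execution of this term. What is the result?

[0] [C=((λw. ((λz. ((λv. (v - 6)) 2)) w)) (((λp. ((λw. p) 6)) 5) - ((λy. (let u = y in 3)) (5 * 2)))) | E=∅ | S=∅ | K=∅]
[1] [C=(λw. ((λz. ((λv. (v - 6)) 2)) w)) | E=∅ | S=∅ | K=[arg]]
[2] [C=(((λp. ((λw. p) 6)) 5) - ((λy. (let u = y in 3)) (5 * 2))) | E=∅ | S=∅ | K=[fun]]
[3] [C=((λp. ((λw. p) 6)) 5) | E=∅ | S=∅ | K=[subR :: fun]]
[4] [C=(λp. ((λw. p) 6)) | E=∅ | S=∅ | K=[arg :: subR :: fun]]
[5] [C=5 | E=∅ | S=∅ | K=[fun :: subR :: fun]]
[6] [C=((λw. p) 6) | E={p↦0} | S={0↦5} | K=[subR :: fun]]
[7] [C=(λw. p) | E={p↦0} | S={0↦5} | K=[arg :: subR :: fun]]
[8] [C=6 | E={p↦0} | S={0↦5} | K=[fun :: subR :: fun]]
[9] [C=p | E={w↦1, p↦0} | S={0↦5, 1↦6} | K=[subR :: fun]]
[10] [C=((λy. (let u = y in 3)) (5 * 2)) | E=∅ | S={0↦5, 1↦6} | K=[subL(5) :: fun]]
[11] [C=(λy. (let u = y in 3)) | E=∅ | S={0↦5, 1↦6} | K=[arg :: subL(5) :: fun]]
[12] [C=(5 * 2) | E=∅ | S={0↦5, 1↦6} | K=[fun :: subL(5) :: fun]]
[13] [C=5 | E=∅ | S={0↦5, 1↦6} | K=[mulR :: fun :: subL(5) :: fun]]
[14] [C=2 | E=∅ | S={0↦5, 1↦6} | K=[mulL(5) :: fun :: subL(5) :: fun]]
[15] [C=(let u = y in 3) | E={y↦2} | S={0↦5, 1↦6, 2↦10} | K=[subL(5) :: fun]]
[16] [C=y | E={y↦2} | S={0↦5, 1↦6, 2↦10} | K=[let u :: subL(5) :: fun]]
[17] [C=3 | E={u↦3, y↦2} | S={0↦5, 1↦6, 2↦10, 3↦10} | K=[subL(5) :: fun]]
[18] [C=((λz. ((λv. (v - 6)) 2)) w) | E={w↦4} | S={0↦5, 1↦6, 2↦10, 3↦10, 4↦2} | K=∅]
[19] [C=(λz. ((λv. (v - 6)) 2)) | E={w↦4} | S={0↦5, 1↦6, 2↦10, 3↦10, 4↦2} | K=[arg]]
[20] [C=w | E={w↦4} | S={0↦5, 1↦6, 2↦10, 3↦10, 4↦2} | K=[fun]]
[21] [C=((λv. (v - 6)) 2) | E={z↦5, w↦4} | S={0↦5, 1↦6, 2↦10, 3↦10, 4↦2, 5↦2} | K=∅]
[22] [C=(λv. (v - 6)) | E={z↦5, w↦4} | S={0↦5, 1↦6, 2↦10, 3↦10, 4↦2, 5↦2} | K=[arg]]
[23] [C=2 | E={z↦5, w↦4} | S={0↦5, 1↦6, 2↦10, 3↦10, 4↦2, 5↦2} | K=[fun]]
[24] [C=(v - 6) | E={v↦6, z↦5, w↦4} | S={0↦5, 1↦6, 2↦10, 3↦10, 4↦2, 5↦2, 6↦2} | K=∅]
[25] [C=v | E={v↦6, z↦5, w↦4} | S={0↦5, 1↦6, 2↦10, 3↦10, 4↦2, 5↦2, 6↦2} | K=[subR]]
[26] [C=6 | E={v↦6, z↦5, w↦4} | S={0↦5, 1↦6, 2↦10, 3↦10, 4↦2, 5↦2, 6↦2} | K=[subL(2)]]
→ final value -4

Answer: -4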